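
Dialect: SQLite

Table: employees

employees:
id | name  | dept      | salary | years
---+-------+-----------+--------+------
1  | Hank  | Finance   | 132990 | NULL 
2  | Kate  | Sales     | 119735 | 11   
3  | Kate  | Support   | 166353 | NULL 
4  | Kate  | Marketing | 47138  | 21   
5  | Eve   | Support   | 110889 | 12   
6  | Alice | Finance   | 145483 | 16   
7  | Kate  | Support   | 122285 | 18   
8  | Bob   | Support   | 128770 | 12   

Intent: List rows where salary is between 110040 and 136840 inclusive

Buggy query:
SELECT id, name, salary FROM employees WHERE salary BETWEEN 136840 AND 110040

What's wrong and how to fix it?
Bug: The bounds are reversed; BETWEEN a AND b requires a <= b to match anything

Fix: Write BETWEEN 110040 AND 136840

Corrected query:
SELECT id, name, salary FROM employees WHERE salary BETWEEN 110040 AND 136840

Result:
id | name | salary
---+------+-------
1  | Hank | 132990
2  | Kate | 119735
5  | Eve  | 110889
7  | Kate | 122285
8  | Bob  | 128770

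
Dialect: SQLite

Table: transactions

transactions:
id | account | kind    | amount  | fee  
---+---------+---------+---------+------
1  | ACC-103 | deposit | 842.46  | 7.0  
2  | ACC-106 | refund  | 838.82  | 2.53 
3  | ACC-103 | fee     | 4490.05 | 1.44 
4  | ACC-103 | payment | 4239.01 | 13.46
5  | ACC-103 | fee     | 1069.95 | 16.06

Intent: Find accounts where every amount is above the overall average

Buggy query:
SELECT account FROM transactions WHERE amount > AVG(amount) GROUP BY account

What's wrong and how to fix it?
Bug: AVG() is an aggregate; it can't sit directly in WHERE

Fix: Use a subquery for AVG and a HAVING MIN(...) filter so the condition holds for every row in the group

Corrected query:
SELECT account FROM transactions GROUP BY account HAVING MIN(amount) > (SELECT AVG(amount) FROM transactions)

Result:
(no rows)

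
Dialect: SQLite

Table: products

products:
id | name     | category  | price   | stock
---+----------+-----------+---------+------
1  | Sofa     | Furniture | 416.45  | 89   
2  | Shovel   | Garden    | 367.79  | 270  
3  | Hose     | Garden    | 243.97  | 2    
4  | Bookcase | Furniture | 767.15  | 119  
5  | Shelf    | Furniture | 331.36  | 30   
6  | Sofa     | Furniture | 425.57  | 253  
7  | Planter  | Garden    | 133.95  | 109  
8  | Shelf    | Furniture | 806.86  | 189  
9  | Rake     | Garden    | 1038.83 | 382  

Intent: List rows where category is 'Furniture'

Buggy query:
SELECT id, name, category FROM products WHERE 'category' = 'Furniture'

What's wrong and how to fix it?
Bug: Single quotes denote string literals in SQL; the column name is being compared as a constant string

Fix: Reference the column as category without single quotes

Corrected query:
SELECT id, name, category FROM products WHERE category = 'Furniture'

Result:
id | name     | category 
---+----------+----------
1  | Sofa     | Furniture
4  | Bookcase | Furniture
5  | Shelf    | Furniture
6  | Sofa     | Furniture
8  | Shelf    | Furniture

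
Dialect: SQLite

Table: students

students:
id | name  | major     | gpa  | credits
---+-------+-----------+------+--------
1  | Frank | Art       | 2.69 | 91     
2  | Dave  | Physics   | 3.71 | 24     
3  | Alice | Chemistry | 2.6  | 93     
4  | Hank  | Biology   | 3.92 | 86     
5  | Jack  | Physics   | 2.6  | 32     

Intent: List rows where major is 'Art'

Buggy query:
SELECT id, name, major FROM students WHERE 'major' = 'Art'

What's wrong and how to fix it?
Bug: 'major' in single quotes is a string literal, not the column; the comparison is literal-vs-literal and never true

Fix: Reference the column as major without single quotes

Corrected query:
SELECT id, name, major FROM students WHERE major = 'Art'

Result:
id | name  | major
---+-------+------
1  | Frank | Art  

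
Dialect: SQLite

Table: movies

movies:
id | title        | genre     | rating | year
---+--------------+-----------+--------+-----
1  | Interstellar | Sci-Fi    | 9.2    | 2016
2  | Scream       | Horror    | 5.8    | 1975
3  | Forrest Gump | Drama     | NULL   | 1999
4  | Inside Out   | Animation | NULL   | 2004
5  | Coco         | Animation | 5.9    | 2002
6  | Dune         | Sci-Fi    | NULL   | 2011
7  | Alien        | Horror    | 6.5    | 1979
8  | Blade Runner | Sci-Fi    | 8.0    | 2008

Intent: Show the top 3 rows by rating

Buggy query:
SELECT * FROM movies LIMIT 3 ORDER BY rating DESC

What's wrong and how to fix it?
Bug: ORDER BY cannot follow LIMIT; LIMIT is the final clause

Fix: Swap the clauses: ORDER BY first, then LIMIT

Corrected query:
SELECT * FROM movies ORDER BY rating DESC LIMIT 3

Result:
id | title        | genre  | rating | year
---+--------------+--------+--------+-----
1  | Interstellar | Sci-Fi | 9.2    | 2016
8  | Blade Runner | Sci-Fi | 8      | 2008
7  | Alien        | Horror | 6.5    | 1979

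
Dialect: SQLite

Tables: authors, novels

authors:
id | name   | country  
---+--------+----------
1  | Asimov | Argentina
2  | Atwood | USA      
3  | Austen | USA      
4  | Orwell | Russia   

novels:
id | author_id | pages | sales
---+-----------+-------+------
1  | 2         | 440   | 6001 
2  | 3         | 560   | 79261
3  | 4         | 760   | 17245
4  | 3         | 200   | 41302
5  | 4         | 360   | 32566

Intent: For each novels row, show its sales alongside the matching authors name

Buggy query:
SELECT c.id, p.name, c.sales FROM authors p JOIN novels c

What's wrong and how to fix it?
Bug: JOIN with no ON clause produces a cartesian product; every novels row pairs with every authors row

Fix: Add ON c.author_id = p.id to the JOIN

Corrected query:
SELECT c.id, p.name, c.sales FROM authors p JOIN novels c ON c.author_id = p.id

Result:
id | name   | sales
---+--------+------
1  | Atwood | 6001 
2  | Austen | 79261
3  | Orwell | 17245
4  | Austen | 41302
5  | Orwell | 32566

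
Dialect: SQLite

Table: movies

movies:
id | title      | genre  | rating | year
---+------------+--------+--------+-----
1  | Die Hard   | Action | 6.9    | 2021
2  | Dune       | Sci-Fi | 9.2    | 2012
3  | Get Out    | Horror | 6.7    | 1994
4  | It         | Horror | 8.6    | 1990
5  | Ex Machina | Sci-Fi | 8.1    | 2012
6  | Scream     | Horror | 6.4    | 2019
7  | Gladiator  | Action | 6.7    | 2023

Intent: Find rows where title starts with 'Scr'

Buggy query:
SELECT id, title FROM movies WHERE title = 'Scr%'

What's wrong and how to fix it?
Bug: Wildcards only work with LIKE; '=' treats '%' as a literal character

Fix: Replace '=' with LIKE so 'Scr%' is treated as a pattern

Corrected query:
SELECT id, title FROM movies WHERE title LIKE 'Scr%'

Result:
id | title 
---+-------
6  | Scream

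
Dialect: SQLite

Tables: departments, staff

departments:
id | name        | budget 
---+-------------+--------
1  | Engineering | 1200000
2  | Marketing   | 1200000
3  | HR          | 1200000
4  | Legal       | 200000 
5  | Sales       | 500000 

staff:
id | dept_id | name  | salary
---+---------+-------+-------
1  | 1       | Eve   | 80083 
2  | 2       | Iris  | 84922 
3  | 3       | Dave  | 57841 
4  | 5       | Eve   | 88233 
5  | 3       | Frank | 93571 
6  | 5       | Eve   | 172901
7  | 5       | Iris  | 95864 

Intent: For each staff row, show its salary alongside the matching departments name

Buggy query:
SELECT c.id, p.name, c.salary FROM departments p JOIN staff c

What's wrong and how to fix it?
Bug: JOIN with no ON clause produces a cartesian product; every staff row pairs with every departments row

Fix: Add ON c.dept_id = p.id to the JOIN

Corrected query:
SELECT c.id, p.name, c.salary FROM departments p JOIN staff c ON c.dept_id = p.id

Result:
id | name        | salary
---+-------------+-------
1  | Engineering | 80083 
2  | Marketing   | 84922 
3  | HR          | 57841 
4  | Sales       | 88233 
5  | HR          | 93571 
6  | Sales       | 172901
7  | Sales       | 95864 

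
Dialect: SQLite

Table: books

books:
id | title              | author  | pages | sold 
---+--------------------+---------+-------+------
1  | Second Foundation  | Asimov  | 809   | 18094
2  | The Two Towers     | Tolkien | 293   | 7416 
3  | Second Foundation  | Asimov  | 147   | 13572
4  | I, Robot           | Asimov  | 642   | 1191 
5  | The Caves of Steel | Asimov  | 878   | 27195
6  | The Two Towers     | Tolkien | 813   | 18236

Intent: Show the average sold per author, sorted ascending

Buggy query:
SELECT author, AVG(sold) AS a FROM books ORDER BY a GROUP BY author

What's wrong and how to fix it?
Bug: GROUP BY must precede ORDER BY

Fix: Reorder: SELECT … FROM … GROUP BY … ORDER BY …

Corrected query:
SELECT author, AVG(sold) AS a FROM books GROUP BY author ORDER BY a

Result:
author  | a    
--------+------
Tolkien | 12826
Asimov  | 15013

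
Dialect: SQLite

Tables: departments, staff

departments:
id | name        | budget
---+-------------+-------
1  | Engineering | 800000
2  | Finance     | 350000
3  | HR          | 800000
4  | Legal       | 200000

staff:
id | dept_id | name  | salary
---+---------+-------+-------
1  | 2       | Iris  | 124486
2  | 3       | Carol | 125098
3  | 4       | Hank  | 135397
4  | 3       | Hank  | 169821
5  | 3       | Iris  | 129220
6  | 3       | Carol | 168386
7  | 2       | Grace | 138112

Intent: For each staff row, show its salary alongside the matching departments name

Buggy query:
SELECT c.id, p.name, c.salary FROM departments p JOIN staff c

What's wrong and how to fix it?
Bug: JOIN with no ON clause produces a cartesian product; every staff row pairs with every departments row

Fix: Add ON c.dept_id = p.id to the JOIN

Corrected query:
SELECT c.id, p.name, c.salary FROM departments p JOIN staff c ON c.dept_id = p.id

Result:
id | name    | salary
---+---------+-------
1  | Finance | 124486
2  | HR      | 125098
3  | Legal   | 135397
4  | HR      | 169821
5  | HR      | 129220
6  | HR      | 168386
7  | Finance | 138112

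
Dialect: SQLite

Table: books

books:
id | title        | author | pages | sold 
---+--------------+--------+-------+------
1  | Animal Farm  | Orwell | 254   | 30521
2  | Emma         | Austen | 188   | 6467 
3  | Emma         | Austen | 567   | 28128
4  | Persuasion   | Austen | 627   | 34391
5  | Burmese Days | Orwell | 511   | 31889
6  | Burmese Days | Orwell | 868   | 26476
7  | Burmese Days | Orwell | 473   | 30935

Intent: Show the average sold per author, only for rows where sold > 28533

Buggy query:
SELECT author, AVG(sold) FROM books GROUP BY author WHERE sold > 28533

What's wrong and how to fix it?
Bug: Row-level WHERE must come before GROUP BY in the clause order

Fix: Move the WHERE clause before GROUP BY

Corrected query:
SELECT author, AVG(sold) FROM books WHERE sold > 28533 GROUP BY author

Result:
author | AVG(sold)
-------+----------
Austen | 34391    
Orwell | 31115    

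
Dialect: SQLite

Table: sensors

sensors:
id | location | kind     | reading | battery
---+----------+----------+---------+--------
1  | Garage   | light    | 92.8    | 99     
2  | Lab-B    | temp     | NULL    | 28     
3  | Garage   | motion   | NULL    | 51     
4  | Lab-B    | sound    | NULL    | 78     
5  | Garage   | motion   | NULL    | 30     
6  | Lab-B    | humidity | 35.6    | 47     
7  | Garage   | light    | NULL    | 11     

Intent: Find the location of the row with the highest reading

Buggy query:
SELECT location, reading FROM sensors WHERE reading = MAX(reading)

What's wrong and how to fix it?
Bug: WHERE is evaluated per row; an aggregate over the whole table isn't defined there

Fix: Use a subquery: WHERE reading = (SELECT MAX(reading) FROM sensors)

Corrected query:
SELECT location, reading FROM sensors WHERE reading = (SELECT MAX(reading) FROM sensors)

Result:
location | reading
---------+--------
Garage   | 92.8   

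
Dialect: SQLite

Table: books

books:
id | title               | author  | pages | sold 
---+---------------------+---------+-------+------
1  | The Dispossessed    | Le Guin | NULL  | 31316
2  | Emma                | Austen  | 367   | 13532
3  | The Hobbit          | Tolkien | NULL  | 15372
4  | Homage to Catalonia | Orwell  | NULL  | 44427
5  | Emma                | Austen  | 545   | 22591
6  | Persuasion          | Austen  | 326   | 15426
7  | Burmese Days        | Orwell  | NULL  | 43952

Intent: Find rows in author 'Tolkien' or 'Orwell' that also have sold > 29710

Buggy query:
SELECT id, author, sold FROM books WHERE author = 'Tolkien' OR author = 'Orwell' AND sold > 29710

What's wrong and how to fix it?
Bug: AND binds tighter than OR, so this parses as author = 'Tolkien' OR (author = 'Orwell' AND sold > 29710)

Fix: Group the OR with parentheses (or use IN), then AND the threshold

Corrected query:
SELECT id, author, sold FROM books WHERE (author = 'Tolkien' OR author = 'Orwell') AND sold > 29710

Result:
id | author | sold 
---+--------+------
4  | Orwell | 44427
7  | Orwell | 43952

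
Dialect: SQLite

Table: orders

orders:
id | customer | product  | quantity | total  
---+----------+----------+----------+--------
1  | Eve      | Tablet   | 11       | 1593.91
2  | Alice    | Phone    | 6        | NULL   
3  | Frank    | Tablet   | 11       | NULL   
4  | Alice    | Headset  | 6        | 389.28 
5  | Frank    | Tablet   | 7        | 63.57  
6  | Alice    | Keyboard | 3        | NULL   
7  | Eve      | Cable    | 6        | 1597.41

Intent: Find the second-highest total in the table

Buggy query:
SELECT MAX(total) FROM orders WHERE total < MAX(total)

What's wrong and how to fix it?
Bug: MAX(total) on the right of the comparison is an aggregate-in-WHERE error

Fix: Put the inner MAX in a scalar subquery

Corrected query:
SELECT MAX(total) FROM orders WHERE total < (SELECT MAX(total) FROM orders)

Result:
MAX(total)
----------
1593.91   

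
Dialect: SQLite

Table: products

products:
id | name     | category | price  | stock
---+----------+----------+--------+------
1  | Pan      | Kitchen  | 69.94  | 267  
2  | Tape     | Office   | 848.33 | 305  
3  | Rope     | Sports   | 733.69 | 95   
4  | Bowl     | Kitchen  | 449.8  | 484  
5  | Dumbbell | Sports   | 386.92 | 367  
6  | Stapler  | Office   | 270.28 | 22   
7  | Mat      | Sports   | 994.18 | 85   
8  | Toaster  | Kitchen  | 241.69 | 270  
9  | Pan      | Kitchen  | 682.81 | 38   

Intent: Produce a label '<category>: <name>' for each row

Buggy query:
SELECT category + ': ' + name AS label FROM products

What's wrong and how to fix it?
Bug: SQLite uses || for string concatenation; + coerces text to numbers (yielding 0)

Fix: Use the || operator for string concatenation

Corrected query:
SELECT category || ': ' || name AS label FROM products

Result:
label           
----------------
Kitchen: Pan    
Office: Tape    
Sports: Rope    
Kitchen: Bowl   
Sports: Dumbbell
Office: Stapler 
Sports: Mat     
Kitchen: Toaster
Kitchen: Pan    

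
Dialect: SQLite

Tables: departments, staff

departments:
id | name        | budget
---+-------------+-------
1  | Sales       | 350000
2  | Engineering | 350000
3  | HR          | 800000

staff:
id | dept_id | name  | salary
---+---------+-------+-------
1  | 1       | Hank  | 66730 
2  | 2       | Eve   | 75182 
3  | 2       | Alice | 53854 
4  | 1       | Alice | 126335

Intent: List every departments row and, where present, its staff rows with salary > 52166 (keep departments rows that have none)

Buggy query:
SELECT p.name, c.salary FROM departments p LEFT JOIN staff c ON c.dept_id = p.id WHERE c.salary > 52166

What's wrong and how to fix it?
Bug: Filtering c.salary in WHERE discards the NULL rows produced by LEFT JOIN, turning it into an inner join

Fix: Put 'c.salary > 52166' in the JOIN's ON clause instead of WHERE

Corrected query:
SELECT p.name, c.salary FROM departments p LEFT JOIN staff c ON c.dept_id = p.id AND c.salary > 52166

Result:
name        | salary
------------+-------
Sales       | 66730 
Sales       | 126335
Engineering | 53854 
Engineering | 75182 
HR          | NULL  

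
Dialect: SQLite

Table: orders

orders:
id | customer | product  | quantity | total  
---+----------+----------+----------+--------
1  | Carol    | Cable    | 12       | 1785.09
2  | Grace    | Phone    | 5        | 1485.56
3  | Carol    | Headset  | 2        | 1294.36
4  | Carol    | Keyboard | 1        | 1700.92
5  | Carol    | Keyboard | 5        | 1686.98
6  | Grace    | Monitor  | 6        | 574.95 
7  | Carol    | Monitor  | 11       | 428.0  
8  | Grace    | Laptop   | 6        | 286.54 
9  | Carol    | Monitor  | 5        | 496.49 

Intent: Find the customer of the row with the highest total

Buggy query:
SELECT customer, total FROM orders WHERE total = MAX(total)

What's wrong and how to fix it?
Bug: MAX(total) is an aggregate and cannot be used directly in WHERE

Fix: Wrap MAX in a scalar subquery so WHERE compares against a single value

Corrected query:
SELECT customer, total FROM orders WHERE total = (SELECT MAX(total) FROM orders)

Result:
customer | total  
---------+--------
Carol    | 1785.09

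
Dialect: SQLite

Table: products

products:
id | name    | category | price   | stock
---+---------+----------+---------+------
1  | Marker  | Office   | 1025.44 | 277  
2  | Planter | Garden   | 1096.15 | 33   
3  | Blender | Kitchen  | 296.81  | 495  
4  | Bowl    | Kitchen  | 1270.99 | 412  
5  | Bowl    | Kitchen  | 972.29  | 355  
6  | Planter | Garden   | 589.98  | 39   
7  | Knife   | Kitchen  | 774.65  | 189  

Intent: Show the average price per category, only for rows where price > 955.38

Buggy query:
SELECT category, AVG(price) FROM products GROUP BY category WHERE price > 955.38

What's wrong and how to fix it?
Bug: WHERE cannot follow GROUP BY

Fix: Place WHERE between FROM and GROUP BY

Corrected query:
SELECT category, AVG(price) FROM products WHERE price > 955.38 GROUP BY category

Result:
category | AVG(price)
---------+-----------
Garden   | 1096.15   
Kitchen  | 1121.64   
Office   | 1025.44   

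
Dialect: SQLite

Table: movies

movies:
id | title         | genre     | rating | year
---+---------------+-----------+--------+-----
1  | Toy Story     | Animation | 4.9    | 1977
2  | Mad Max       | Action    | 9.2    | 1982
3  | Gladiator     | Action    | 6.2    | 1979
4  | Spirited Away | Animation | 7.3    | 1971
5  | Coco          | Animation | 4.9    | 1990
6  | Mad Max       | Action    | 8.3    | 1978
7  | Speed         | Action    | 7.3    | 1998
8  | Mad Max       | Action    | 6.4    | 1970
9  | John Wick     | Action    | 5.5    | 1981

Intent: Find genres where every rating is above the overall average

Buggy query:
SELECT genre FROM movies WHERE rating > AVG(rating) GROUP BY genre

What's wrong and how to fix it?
Bug: WHERE evaluates per row before aggregation, so AVG() is unavailable

Fix: Compute the overall average in a scalar subquery and compare each group's MIN against it in HAVING

Corrected query:
SELECT genre FROM movies GROUP BY genre HAVING MIN(rating) > (SELECT AVG(rating) FROM movies)

Result:
(no rows)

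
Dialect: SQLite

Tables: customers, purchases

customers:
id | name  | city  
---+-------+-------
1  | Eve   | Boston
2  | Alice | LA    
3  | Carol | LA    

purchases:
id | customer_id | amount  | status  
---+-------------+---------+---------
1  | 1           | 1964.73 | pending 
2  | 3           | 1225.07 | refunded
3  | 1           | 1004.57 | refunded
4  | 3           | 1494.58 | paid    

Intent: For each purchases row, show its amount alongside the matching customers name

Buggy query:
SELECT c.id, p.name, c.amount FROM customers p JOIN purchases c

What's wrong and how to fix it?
Bug: JOIN with no ON clause produces a cartesian product; every purchases row pairs with every customers row

Fix: Specify the join condition linking the foreign key to the parent id

Corrected query:
SELECT c.id, p.name, c.amount FROM customers p JOIN purchases c ON c.customer_id = p.id

Result:
id | name  | amount 
---+-------+--------
1  | Eve   | 1964.73
2  | Carol | 1225.07
3  | Eve   | 1004.57
4  | Carol | 1494.58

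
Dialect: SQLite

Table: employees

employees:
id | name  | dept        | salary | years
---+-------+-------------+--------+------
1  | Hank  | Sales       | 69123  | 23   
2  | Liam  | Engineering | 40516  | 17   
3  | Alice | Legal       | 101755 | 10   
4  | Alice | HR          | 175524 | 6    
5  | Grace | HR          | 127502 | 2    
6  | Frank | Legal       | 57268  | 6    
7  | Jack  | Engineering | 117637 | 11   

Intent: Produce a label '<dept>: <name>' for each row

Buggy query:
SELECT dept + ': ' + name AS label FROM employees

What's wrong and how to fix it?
Bug: SQLite uses || for string concatenation; + coerces text to numbers (yielding 0)

Fix: Use the || operator for string concatenation

Corrected query:
SELECT dept || ': ' || name AS label FROM employees

Result:
label            
-----------------
Sales: Hank      
Engineering: Liam
Legal: Alice     
HR: Alice        
HR: Grace        
Legal: Frank     
Engineering: Jack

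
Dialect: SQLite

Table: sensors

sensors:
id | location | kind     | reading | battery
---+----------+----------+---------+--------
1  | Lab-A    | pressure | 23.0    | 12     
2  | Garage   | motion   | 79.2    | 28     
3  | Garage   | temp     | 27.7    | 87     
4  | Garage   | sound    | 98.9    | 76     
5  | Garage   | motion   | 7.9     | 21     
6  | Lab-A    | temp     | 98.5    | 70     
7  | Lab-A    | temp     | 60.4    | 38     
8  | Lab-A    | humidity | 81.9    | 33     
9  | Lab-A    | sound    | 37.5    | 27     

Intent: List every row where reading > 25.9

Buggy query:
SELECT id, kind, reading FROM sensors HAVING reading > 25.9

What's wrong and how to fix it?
Bug: This is a non-aggregate query (no GROUP BY, no aggregates), so in SQLite the HAVING clause is invalid here; a row-level condition belongs in WHERE

Fix: Use WHERE for row-level filtering

Corrected query:
SELECT id, kind, reading FROM sensors WHERE reading > 25.9

Result:
id | kind     | reading
---+----------+--------
2  | motion   | 79.2   
3  | temp     | 27.7   
4  | sound    | 98.9   
6  | temp     | 98.5   
7  | temp     | 60.4   
8  | humidity | 81.9   
9  | sound    | 37.5   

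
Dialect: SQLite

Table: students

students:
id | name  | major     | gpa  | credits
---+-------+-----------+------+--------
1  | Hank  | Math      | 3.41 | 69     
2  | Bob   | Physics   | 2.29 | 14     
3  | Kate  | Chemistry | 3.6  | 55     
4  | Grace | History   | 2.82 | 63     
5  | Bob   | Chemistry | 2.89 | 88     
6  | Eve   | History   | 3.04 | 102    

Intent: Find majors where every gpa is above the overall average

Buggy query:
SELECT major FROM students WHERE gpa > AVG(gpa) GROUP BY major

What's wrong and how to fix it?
Bug: AVG() is an aggregate; it can't sit directly in WHERE

Fix: Compute the overall average in a scalar subquery and compare each group's MIN against it in HAVING

Corrected query:
SELECT major FROM students GROUP BY major HAVING MIN(gpa) > (SELECT AVG(gpa) FROM students)

Result:
major
-----
Math 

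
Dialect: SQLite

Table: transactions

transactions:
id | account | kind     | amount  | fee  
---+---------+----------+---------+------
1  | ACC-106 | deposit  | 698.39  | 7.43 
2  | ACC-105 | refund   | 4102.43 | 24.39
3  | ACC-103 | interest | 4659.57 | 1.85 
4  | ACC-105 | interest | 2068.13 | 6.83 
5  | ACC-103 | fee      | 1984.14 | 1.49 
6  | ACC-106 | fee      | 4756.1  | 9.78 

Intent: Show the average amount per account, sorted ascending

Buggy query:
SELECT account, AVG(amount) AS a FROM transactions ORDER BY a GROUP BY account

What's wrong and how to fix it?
Bug: ORDER BY appears before GROUP BY; SQL clause order requires GROUP BY first

Fix: Move ORDER BY to the end, after GROUP BY

Corrected query:
SELECT account, AVG(amount) AS a FROM transactions GROUP BY account ORDER BY a

Result:
account | a       
--------+---------
ACC-106 | 2727.245
ACC-105 | 3085.28 
ACC-103 | 3321.855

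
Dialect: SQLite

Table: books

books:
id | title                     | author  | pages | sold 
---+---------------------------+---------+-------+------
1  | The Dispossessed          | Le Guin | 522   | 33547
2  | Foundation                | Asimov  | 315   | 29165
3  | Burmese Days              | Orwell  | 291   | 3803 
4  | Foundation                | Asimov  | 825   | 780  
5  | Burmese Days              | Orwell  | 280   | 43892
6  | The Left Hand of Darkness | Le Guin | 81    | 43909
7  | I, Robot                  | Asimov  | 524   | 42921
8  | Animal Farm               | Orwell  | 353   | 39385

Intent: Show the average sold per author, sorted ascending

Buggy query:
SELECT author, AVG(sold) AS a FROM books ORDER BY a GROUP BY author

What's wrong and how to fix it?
Bug: ORDER BY appears before GROUP BY; SQL clause order requires GROUP BY first

Fix: Move ORDER BY to the end, after GROUP BY

Corrected query:
SELECT author, AVG(sold) AS a FROM books GROUP BY author ORDER BY a

Result:
author  | a           
--------+-------------
Asimov  | 24288.666667
Orwell  | 29026.666667
Le Guin | 38728       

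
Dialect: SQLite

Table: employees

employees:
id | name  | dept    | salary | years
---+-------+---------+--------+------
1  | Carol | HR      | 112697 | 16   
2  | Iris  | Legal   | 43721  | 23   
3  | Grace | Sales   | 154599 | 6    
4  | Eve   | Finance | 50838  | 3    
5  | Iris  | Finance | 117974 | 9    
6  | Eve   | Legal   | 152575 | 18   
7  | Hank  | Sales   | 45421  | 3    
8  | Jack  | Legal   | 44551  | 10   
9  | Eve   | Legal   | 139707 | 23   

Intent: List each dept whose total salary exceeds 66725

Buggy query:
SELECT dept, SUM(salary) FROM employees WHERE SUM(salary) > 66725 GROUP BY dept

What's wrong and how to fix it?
Bug: Aggregate functions cannot appear in a WHERE clause

Fix: Move the aggregate condition to a HAVING clause

Corrected query:
SELECT dept, SUM(salary) FROM employees GROUP BY dept HAVING SUM(salary) > 66725

Result:
dept    | SUM(salary)
--------+------------
Finance | 168812     
HR      | 112697     
Legal   | 380554     
Sales   | 200020     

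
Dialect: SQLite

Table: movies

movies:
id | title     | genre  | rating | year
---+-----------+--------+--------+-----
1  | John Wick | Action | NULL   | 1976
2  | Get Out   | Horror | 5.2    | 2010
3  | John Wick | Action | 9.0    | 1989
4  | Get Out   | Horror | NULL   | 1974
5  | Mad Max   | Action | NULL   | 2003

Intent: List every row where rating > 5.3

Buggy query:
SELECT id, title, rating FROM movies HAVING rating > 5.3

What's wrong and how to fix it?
Bug: This is a non-aggregate query (no GROUP BY, no aggregates), so in SQLite the HAVING clause is invalid here; a row-level condition belongs in WHERE

Fix: Use WHERE for row-level filtering

Corrected query:
SELECT id, title, rating FROM movies WHERE rating > 5.3

Result:
id | title     | rating
---+-----------+-------
3  | John Wick | 9     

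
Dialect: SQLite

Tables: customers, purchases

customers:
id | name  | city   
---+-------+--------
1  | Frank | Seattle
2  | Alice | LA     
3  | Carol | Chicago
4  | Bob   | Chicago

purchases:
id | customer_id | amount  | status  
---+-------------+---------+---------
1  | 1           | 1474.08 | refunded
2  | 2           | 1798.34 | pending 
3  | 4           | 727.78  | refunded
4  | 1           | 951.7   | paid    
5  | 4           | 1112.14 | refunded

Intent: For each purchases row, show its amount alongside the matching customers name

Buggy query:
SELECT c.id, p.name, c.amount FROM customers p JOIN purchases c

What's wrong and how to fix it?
Bug: Missing join condition: each purchases row is matched to all customers rows instead of just its own

Fix: Add ON c.customer_id = p.id to the JOIN

Corrected query:
SELECT c.id, p.name, c.amount FROM customers p JOIN purchases c ON c.customer_id = p.id

Result:
id | name  | amount 
---+-------+--------
1  | Frank | 1474.08
2  | Alice | 1798.34
3  | Bob   | 727.78 
4  | Frank | 951.7  
5  | Bob   | 1112.14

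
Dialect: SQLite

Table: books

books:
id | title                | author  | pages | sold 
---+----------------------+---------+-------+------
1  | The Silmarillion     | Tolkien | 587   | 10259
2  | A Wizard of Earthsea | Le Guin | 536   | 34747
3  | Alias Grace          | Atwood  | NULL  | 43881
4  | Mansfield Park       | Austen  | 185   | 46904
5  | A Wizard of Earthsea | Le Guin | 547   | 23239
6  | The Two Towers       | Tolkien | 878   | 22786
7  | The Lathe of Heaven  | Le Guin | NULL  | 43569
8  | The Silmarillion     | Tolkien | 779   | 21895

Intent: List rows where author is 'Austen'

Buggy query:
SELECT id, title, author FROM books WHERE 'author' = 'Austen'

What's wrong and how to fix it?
Bug: 'author' in single quotes is a string literal, not the column; the comparison is literal-vs-literal and never true

Fix: Remove the quotes around the column name (or use double quotes for an identifier)

Corrected query:
SELECT id, title, author FROM books WHERE author = 'Austen'

Result:
id | title          | author
---+----------------+-------
4  | Mansfield Park | Austen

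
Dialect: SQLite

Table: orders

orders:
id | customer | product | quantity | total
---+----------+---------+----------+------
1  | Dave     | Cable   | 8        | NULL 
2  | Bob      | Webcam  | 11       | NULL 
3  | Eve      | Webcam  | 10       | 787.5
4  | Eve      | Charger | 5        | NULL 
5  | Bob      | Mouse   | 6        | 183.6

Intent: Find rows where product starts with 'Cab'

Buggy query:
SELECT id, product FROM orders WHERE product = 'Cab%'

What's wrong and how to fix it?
Bug: '=' compares the literal string including the % character; pattern matching needs LIKE

Fix: Use LIKE for wildcard pattern matching

Corrected query:
SELECT id, product FROM orders WHERE product LIKE 'Cab%'

Result:
id | product
---+--------
1  | Cable  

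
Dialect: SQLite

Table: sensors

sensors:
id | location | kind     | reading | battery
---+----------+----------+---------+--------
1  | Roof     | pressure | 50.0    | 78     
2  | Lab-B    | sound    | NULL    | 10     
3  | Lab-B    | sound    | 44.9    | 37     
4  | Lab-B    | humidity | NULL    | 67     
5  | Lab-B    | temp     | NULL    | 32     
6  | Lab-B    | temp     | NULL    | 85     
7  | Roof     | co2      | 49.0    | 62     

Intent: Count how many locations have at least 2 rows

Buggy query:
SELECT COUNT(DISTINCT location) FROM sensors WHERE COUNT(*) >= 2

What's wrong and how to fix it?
Bug: WHERE filters individual rows, not groups, so a group-level COUNT is invalid there

Fix: Group first with HAVING COUNT(*) >= 2, then COUNT the resulting groups

Corrected query:
SELECT COUNT(*) FROM (SELECT location FROM sensors GROUP BY location HAVING COUNT(*) >= 2)

Result:
COUNT(*)
--------
2       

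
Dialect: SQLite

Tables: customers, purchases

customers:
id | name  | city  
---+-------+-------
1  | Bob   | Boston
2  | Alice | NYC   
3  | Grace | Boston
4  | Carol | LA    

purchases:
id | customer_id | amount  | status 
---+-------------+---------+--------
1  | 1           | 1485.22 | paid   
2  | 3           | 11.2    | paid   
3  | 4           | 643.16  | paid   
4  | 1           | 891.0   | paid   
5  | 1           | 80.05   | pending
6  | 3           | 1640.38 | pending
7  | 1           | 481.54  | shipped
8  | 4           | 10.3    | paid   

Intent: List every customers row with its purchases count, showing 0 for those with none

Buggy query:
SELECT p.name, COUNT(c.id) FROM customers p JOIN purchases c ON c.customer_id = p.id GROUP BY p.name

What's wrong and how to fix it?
Bug: INNER JOIN drops customers rows that have no matching purchases rows

Fix: Switch to LEFT JOIN to retain unmatched parent rows

Corrected query:
SELECT p.name, COUNT(c.id) FROM customers p LEFT JOIN purchases c ON c.customer_id = p.id GROUP BY p.name

Result:
name  | COUNT(c.id)
------+------------
Alice | 0          
Bob   | 4          
Carol | 2          
Grace | 2          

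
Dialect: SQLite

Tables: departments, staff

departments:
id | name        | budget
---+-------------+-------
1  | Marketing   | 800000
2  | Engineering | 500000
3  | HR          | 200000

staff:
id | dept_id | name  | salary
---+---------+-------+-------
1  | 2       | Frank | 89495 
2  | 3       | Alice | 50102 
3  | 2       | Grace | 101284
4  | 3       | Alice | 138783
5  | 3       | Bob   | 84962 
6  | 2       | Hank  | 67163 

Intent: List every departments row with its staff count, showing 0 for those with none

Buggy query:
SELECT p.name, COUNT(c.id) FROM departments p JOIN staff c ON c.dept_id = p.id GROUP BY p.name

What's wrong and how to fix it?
Bug: An inner join excludes parents with zero children

Fix: Use LEFT JOIN so parents without children still appear (COUNT(c.id) gives 0)

Corrected query:
SELECT p.name, COUNT(c.id) FROM departments p LEFT JOIN staff c ON c.dept_id = p.id GROUP BY p.name

Result:
name        | COUNT(c.id)
------------+------------
Engineering | 3          
HR          | 3          
Marketing   | 0          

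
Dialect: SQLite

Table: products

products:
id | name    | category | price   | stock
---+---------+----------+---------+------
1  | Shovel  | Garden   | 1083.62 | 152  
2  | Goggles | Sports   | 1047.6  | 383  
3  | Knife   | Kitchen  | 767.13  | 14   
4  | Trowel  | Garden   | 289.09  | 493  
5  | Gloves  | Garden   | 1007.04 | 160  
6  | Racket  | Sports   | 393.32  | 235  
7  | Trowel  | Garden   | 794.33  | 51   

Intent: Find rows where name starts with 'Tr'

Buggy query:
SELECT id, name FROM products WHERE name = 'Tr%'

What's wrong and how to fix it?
Bug: '=' compares the literal string including the % character; pattern matching needs LIKE

Fix: Replace '=' with LIKE so 'Tr%' is treated as a pattern

Corrected query:
SELECT id, name FROM products WHERE name LIKE 'Tr%'

Result:
id | name  
---+-------
4  | Trowel
7  | Trowel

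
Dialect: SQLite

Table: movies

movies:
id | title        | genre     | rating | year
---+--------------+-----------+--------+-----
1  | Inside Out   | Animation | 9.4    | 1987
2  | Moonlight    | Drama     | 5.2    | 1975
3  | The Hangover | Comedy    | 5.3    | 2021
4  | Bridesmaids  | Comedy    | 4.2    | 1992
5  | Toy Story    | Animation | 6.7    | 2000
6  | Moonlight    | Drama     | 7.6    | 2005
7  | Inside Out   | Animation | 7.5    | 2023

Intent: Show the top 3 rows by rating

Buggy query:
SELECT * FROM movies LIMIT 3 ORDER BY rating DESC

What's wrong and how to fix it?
Bug: ORDER BY cannot follow LIMIT; LIMIT is the final clause

Fix: Sort with ORDER BY, then apply LIMIT

Corrected query:
SELECT * FROM movies ORDER BY rating DESC LIMIT 3

Result:
id | title      | genre     | rating | year
---+------------+-----------+--------+-----
1  | Inside Out | Animation | 9.4    | 1987
6  | Moonlight  | Drama     | 7.6    | 2005
7  | Inside Out | Animation | 7.5    | 2023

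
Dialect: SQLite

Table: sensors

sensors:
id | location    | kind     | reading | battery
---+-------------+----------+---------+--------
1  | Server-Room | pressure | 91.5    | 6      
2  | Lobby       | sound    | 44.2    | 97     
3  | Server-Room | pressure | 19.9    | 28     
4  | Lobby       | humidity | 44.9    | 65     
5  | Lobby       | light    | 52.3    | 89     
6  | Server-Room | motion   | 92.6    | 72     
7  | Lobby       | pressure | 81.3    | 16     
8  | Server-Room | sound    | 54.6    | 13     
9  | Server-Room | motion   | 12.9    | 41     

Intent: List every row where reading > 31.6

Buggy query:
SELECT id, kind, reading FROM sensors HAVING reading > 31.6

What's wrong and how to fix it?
Bug: This is a non-aggregate query (no GROUP BY, no aggregates), so in SQLite the HAVING clause is invalid here; a row-level condition belongs in WHERE

Fix: Replace HAVING with WHERE since the condition applies to individual rows

Corrected query:
SELECT id, kind, reading FROM sensors WHERE reading > 31.6

Result:
id | kind     | reading
---+----------+--------
1  | pressure | 91.5   
2  | sound    | 44.2   
4  | humidity | 44.9   
5  | light    | 52.3   
6  | motion   | 92.6   
7  | pressure | 81.3   
8  | sound    | 54.6   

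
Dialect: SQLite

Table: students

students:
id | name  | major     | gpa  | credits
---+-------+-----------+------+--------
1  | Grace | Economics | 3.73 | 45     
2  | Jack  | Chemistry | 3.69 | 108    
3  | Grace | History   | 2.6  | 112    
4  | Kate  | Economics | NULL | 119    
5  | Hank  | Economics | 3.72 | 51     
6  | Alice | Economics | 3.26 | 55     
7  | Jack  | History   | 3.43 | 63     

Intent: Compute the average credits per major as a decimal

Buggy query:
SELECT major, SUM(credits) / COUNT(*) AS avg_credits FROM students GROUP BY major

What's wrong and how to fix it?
Bug: Both operands are integers, so '/' performs integer division and truncates

Fix: Multiply by 1.0 (or CAST to REAL) to force floating-point division

Corrected query:
SELECT major, SUM(credits) * 1.0 / COUNT(*) AS avg_credits FROM students GROUP BY major

Result:
major     | avg_credits
----------+------------
Chemistry | 108        
Economics | 67.5       
History   | 87.5       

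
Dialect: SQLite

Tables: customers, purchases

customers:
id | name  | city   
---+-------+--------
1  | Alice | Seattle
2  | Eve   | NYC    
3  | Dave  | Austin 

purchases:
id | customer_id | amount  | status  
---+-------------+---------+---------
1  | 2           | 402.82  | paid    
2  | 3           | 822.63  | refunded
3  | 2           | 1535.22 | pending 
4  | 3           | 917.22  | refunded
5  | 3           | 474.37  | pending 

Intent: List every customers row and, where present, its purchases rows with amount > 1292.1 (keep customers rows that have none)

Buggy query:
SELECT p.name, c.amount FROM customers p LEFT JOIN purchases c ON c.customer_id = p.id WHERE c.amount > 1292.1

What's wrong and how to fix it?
Bug: Filtering c.amount in WHERE discards the NULL rows produced by LEFT JOIN, turning it into an inner join

Fix: Put 'c.amount > 1292.1' in the JOIN's ON clause instead of WHERE

Corrected query:
SELECT p.name, c.amount FROM customers p LEFT JOIN purchases c ON c.customer_id = p.id AND c.amount > 1292.1

Result:
name  | amount 
------+--------
Alice | NULL   
Eve   | 1535.22
Dave  | NULL   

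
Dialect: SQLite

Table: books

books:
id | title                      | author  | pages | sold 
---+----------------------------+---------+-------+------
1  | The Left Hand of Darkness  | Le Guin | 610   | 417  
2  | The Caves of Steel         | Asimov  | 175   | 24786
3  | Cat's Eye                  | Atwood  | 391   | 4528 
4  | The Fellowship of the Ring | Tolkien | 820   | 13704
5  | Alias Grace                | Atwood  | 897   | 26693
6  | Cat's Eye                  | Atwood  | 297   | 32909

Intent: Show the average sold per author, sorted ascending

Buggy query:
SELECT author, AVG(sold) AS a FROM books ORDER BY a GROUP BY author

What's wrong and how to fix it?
Bug: GROUP BY must precede ORDER BY

Fix: Reorder: SELECT … FROM … GROUP BY … ORDER BY …

Corrected query:
SELECT author, AVG(sold) AS a FROM books GROUP BY author ORDER BY a

Result:
author  | a           
--------+-------------
Le Guin | 417         
Tolkien | 13704       
Atwood  | 21376.666667
Asimov  | 24786       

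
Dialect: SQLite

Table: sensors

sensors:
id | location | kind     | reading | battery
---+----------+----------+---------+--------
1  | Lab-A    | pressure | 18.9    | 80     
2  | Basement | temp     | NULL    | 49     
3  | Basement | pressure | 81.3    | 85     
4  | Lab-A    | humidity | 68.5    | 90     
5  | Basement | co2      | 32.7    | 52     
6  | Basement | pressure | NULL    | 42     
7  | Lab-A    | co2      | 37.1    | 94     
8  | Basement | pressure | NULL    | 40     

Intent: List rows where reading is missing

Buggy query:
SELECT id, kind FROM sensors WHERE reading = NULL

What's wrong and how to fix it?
Bug: Comparing to NULL with '=' never matches; NULL = NULL is unknown, not true

Fix: Use IS NULL to test for NULL

Corrected query:
SELECT id, kind FROM sensors WHERE reading IS NULL

Result:
id | kind    
---+---------
2  | temp    
6  | pressure
8  | pressure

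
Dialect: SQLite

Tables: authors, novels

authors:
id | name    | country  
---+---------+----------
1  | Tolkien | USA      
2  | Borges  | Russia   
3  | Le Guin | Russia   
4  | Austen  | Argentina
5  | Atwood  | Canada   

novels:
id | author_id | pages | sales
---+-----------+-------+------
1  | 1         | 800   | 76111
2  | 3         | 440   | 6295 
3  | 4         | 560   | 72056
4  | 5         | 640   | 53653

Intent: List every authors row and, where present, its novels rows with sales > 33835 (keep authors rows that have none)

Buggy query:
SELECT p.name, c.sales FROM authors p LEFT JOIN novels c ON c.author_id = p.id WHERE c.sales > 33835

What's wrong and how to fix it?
Bug: Filtering c.sales in WHERE discards the NULL rows produced by LEFT JOIN, turning it into an inner join

Fix: Put 'c.sales > 33835' in the JOIN's ON clause instead of WHERE

Corrected query:
SELECT p.name, c.sales FROM authors p LEFT JOIN novels c ON c.author_id = p.id AND c.sales > 33835

Result:
name    | sales
--------+------
Tolkien | 76111
Borges  | NULL 
Le Guin | NULL 
Austen  | 72056
Atwood  | 53653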